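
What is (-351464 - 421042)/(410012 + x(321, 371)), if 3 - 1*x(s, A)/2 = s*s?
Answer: -386253/101968 ≈ -3.7880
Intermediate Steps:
x(s, A) = 6 - 2*s**2 (x(s, A) = 6 - 2*s*s = 6 - 2*s**2)
(-351464 - 421042)/(410012 + x(321, 371)) = (-351464 - 421042)/(410012 + (6 - 2*321**2)) = -772506/(410012 + (6 - 2*103041)) = -772506/(410012 + (6 - 206082)) = -772506/(410012 - 206076) = -772506/203936 = -772506*1/203936 = -386253/101968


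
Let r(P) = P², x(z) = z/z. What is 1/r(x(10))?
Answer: 1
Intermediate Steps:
x(z) = 1
1/r(x(10)) = 1/(1²) = 1/1 = 1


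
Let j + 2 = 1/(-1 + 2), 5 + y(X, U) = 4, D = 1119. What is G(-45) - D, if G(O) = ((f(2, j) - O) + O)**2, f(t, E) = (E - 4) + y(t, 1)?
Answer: -1083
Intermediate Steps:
y(X, U) = -1 (y(X, U) = -5 + 4 = -1)
j = -1 (j = -2 + 1/(-1 + 2) = -2 + 1/1 = -2 + 1 = -1)
f(t, E) = -5 + E (f(t, E) = (E - 4) - 1 = (-4 + E) - 1 = -5 + E)
G(O) = 36 (G(O) = (((-5 - 1) - O) + O)**2 = ((-6 - O) + O)**2 = (-6)**2 = 36)
G(-45) - D = 36 - 1*1119 = 36 - 1119 = -1083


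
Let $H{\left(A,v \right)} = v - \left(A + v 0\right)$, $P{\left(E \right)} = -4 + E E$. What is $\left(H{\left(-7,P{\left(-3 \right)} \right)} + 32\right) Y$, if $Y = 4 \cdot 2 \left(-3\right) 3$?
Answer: $-3168$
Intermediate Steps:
$P{\left(E \right)} = -4 + E^{2}$
$Y = -72$ ($Y = 4 \left(\left(-6\right) 3\right) = 4 \left(-18\right) = -72$)
$H{\left(A,v \right)} = v - A$ ($H{\left(A,v \right)} = v - \left(A + 0\right) = v - A$)
$\left(H{\left(-7,P{\left(-3 \right)} \right)} + 32\right) Y = \left(\left(\left(-4 + \left(-3\right)^{2}\right) - -7\right) + 32\right) \left(-72\right) = \left(\left(\left(-4 + 9\right) + 7\right) + 32\right) \left(-72\right) = \left(\left(5 + 7\right) + 32\right) \left(-72\right) = \left(12 + 32\right) \left(-72\right) = 44 \left(-72\right) = -3168$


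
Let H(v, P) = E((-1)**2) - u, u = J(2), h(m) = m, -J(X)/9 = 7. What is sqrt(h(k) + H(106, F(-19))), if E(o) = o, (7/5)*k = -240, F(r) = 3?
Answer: 4*I*sqrt(329)/7 ≈ 10.365*I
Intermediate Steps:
J(X) = -63 (J(X) = -9*7 = -63)
k = -1200/7 (k = (5/7)*(-240) = -1200/7 ≈ -171.43)
u = -63
H(v, P) = 64 (H(v, P) = (-1)**2 - 1*(-63) = 1 + 63 = 64)
sqrt(h(k) + H(106, F(-19))) = sqrt(-1200/7 + 64) = sqrt(-752/7) = 4*I*sqrt(329)/7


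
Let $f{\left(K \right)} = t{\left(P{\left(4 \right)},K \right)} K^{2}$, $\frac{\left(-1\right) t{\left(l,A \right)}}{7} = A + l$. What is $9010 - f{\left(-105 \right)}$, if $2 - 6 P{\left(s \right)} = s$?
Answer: $-8120090$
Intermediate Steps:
$P{\left(s \right)} = \frac{1}{3} - \frac{s}{6}$
$t{\left(l,A \right)} = - 7 A - 7 l$ ($t{\left(l,A \right)} = - 7 \left(A + l\right) = - 7 A - 7 l$)
$f{\left(K \right)} = K^{2} \left(\frac{7}{3} - 7 K\right)$ ($f{\left(K \right)} = \left(- 7 K - 7 \left(\frac{1}{3} - \frac{2}{3}\right)\right) K^{2} = \left(- 7 K - - \frac{7}{3}\right) K^{2} = \left(- 7 K + \frac{7}{3}\right) K^{2} = \left(\frac{7}{3} - 7 K\right) K^{2} = K^{2} \left(\frac{7}{3} - 7 K\right)$)
$9010 - f{\left(-105 \right)} = 9010 - \left(-105\right)^{2} \left(\frac{7}{3} - -735\right) = 9010 - 11025 \left(\frac{7}{3} + 735\right) = 9010 - 11025 \cdot \frac{2212}{3} = 9010 - 8129100 = -8120090$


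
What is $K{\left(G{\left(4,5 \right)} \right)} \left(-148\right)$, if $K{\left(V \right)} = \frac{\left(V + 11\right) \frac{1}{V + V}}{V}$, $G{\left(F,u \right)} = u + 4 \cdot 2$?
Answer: $- \frac{1776}{169} \approx -10.509$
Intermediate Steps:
$G{\left(F,u \right)} = 8 + u$ ($G{\left(F,u \right)} = u + 8 = 8 + u$)
$K{\left(V \right)} = \frac{11 + V}{2 V^{2}}$ ($K{\left(V \right)} = \frac{\left(11 + V\right) \frac{1}{2 V}}{V} = \frac{\frac{1}{2} \frac{1}{V} \left(11 + V\right)}{V} = \frac{11 + V}{2 V^{2}}$)
$K{\left(G{\left(4,5 \right)} \right)} \left(-148\right) = \frac{11 + \left(8 + 5\right)}{2 \left(8 + 5\right)^{2}} \left(-148\right) = \frac{11 + 13}{2 \cdot 169} \left(-148\right) = \frac{1}{2} \cdot \frac{1}{169} \cdot 24 \left(-148\right) = \frac{12}{169} \left(-148\right) = - \frac{1776}{169}$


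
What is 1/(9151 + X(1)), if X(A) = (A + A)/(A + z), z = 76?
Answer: 77/704629 ≈ 0.00010928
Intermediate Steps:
X(A) = 2*A/(76 + A) (X(A) = (A + A)/(A + 76) = (2*A)/(76 + A) = 2*A/(76 + A))
1/(9151 + X(1)) = 1/(9151 + 2*1/(76 + 1)) = 1/(9151 + 2*1/77) = 1/(9151 + 2*1*(1/77)) = 1/(9151 + 2/77) = 1/(704629/77) = 77/704629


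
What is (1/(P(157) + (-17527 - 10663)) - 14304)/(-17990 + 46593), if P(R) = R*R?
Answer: -50650465/101283223 ≈ -0.50009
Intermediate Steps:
P(R) = R**2
(1/(P(157) + (-17527 - 10663)) - 14304)/(-17990 + 46593) = (1/(157**2 + (-17527 - 10663)) - 14304)/(-17990 + 46593) = (1/(24649 - 28190) - 14304)/28603 = (1/(-3541) - 14304)*(1/28603) = (-1/3541 - 14304)*(1/28603) = -50650465/3541*1/28603 = -50650465/101283223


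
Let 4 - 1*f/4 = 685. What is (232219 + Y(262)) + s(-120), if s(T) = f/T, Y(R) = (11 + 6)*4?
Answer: 2323097/10 ≈ 2.3231e+5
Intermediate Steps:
Y(R) = 68 (Y(R) = 17*4 = 68)
f = -2724 (f = 16 - 4*685 = 16 - 2740 = -2724)
s(T) = -2724/T
(232219 + Y(262)) + s(-120) = (232219 + 68) - 2724/(-120) = 232287 - 2724*(-1/120) = 232287 + 227/10 = 2323097/10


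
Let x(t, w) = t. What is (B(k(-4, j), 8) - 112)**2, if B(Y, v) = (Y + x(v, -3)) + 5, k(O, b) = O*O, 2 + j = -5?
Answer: 6889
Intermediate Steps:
j = -7 (j = -2 - 5 = -7)
k(O, b) = O**2
B(Y, v) = 5 + Y + v (B(Y, v) = (Y + v) + 5 = 5 + Y + v)
(B(k(-4, j), 8) - 112)**2 = ((5 + (-4)**2 + 8) - 112)**2 = ((5 + 16 + 8) - 112)**2 = (29 - 112)**2 = (-83)**2 = 6889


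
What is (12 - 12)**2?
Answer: 0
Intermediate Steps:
(12 - 12)**2 = 0**2 = 0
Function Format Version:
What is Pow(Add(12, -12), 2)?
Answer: 0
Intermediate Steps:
Pow(Add(12, -12), 2) = Pow(0, 2) = 0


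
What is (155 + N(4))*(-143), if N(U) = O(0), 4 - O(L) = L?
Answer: -22737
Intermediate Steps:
O(L) = 4 - L
N(U) = 4 (N(U) = 4 - 1*0 = 4 + 0 = 4)
(155 + N(4))*(-143) = (155 + 4)*(-143) = 159*(-143) = -22737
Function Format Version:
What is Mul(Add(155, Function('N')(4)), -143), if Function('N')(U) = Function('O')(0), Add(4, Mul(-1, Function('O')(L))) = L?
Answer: -22737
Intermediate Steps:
Function('O')(L) = Add(4, Mul(-1, L))
Function('N')(U) = 4 (Function('N')(U) = Add(4, Mul(-1, 0)) = Add(4, 0) = 4)
Mul(Add(155, Function('N')(4)), -143) = Mul(Add(155, 4), -143) = Mul(159, -143) = -22737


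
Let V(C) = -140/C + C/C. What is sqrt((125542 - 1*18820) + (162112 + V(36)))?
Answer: 2*sqrt(604870)/3 ≈ 518.49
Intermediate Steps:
V(C) = 1 - 140/C (V(C) = -140/C + 1 = 1 - 140/C)
sqrt((125542 - 1*18820) + (162112 + V(36))) = sqrt((125542 - 1*18820) + (162112 + (-140 + 36)/36)) = sqrt((125542 - 18820) + (162112 + (1/36)*(-104))) = sqrt(106722 + (162112 - 26/9)) = sqrt(106722 + 1458982/9) = sqrt(2419480/9) = 2*sqrt(604870)/3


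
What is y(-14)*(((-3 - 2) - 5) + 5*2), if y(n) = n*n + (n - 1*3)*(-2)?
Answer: 0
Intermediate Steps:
y(n) = 6 + n² - 2*n (y(n) = n² + (n - 3)*(-2) = n² + (-3 + n)*(-2) = n² + (6 - 2*n) = 6 + n² - 2*n)
y(-14)*(((-3 - 2) - 5) + 5*2) = (6 + (-14)² - 2*(-14))*(((-3 - 2) - 5) + 5*2) = (6 + 196 + 28)*((-5 - 5) + 10) = 230*(-10 + 10) = 230*0 = 0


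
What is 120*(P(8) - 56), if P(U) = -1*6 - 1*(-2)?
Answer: -7200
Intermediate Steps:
P(U) = -4 (P(U) = -6 + 2 = -4)
120*(P(8) - 56) = 120*(-4 - 56) = 120*(-60) = -7200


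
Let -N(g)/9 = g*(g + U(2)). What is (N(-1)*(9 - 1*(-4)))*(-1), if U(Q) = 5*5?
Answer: -2808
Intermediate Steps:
U(Q) = 25
N(g) = -9*g*(25 + g) (N(g) = -9*g*(g + 25) = -9*g*(25 + g))
(N(-1)*(9 - 1*(-4)))*(-1) = ((-9*(-1)*(25 - 1))*(9 - 1*(-4)))*(-1) = ((-9*(-1)*24)*(9 + 4))*(-1) = (216*13)*(-1) = 2808*(-1) = -2808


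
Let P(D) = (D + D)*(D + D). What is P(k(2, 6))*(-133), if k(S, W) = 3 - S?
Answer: -532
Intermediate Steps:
P(D) = 4*D² (P(D) = (2*D)*(2*D) = 4*D²)
P(k(2, 6))*(-133) = (4*(3 - 1*2)²)*(-133) = (4*(3 - 2)²)*(-133) = (4*1²)*(-133) = (4*1)*(-133) = 4*(-133) = -532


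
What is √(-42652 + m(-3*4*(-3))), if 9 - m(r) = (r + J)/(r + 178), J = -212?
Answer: I*√488210291/107 ≈ 206.5*I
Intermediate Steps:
m(r) = 9 - (-212 + r)/(178 + r) (m(r) = 9 - (r - 212)/(r + 178) = 9 - (-212 + r)/(178 + r))
√(-42652 + m(-3*4*(-3))) = √(-42652 + 2*(907 + 4*(-3*4*(-3)))/(178 - 3*4*(-3))) = √(-42652 + 2*(907 + 4*(-12*(-3)))/(178 - 12*(-3))) = √(-42652 + 2*(907 + 4*36)/(178 + 36)) = √(-42652 + 2*(907 + 144)/214) = √(-42652 + 2*(1/214)*1051) = √(-42652 + 1051/107) = √(-4562713/107) = I*√488210291/107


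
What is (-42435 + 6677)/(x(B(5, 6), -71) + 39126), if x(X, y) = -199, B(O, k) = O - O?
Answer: -35758/38927 ≈ -0.91859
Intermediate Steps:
B(O, k) = 0
(-42435 + 6677)/(x(B(5, 6), -71) + 39126) = (-42435 + 6677)/(-199 + 39126) = -35758/38927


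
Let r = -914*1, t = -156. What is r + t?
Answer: -1070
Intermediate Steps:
r = -914
r + t = -914 - 156 = -1070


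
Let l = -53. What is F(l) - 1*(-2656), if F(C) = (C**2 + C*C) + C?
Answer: 8221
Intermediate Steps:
F(C) = C + 2*C**2 (F(C) = (C**2 + C**2) + C = 2*C**2 + C = C + 2*C**2)
F(l) - 1*(-2656) = -53*(1 + 2*(-53)) - 1*(-2656) = -53*(1 - 106) + 2656 = -53*(-105) + 2656 = 5565 + 2656 = 8221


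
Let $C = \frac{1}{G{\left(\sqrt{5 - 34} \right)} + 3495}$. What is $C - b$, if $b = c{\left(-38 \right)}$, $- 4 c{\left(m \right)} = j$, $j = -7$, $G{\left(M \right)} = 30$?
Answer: $- \frac{24671}{14100} \approx -1.7497$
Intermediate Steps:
$c{\left(m \right)} = \frac{7}{4}$ ($c{\left(m \right)} = \left(- \frac{1}{4}\right) \left(-7\right) = \frac{7}{4}$)
$b = \frac{7}{4} \approx 1.75$
$C = \frac{1}{3525}$ ($C = \frac{1}{30 + 3495} = \frac{1}{3525} \approx 0.00028369$)
$C - b = \frac{1}{3525} - \frac{7}{4} = - \frac{24671}{14100}$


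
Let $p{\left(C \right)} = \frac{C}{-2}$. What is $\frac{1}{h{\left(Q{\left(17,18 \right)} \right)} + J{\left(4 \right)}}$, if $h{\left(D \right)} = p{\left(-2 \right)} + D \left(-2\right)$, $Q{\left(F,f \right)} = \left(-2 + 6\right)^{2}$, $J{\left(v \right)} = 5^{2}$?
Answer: $- \frac{1}{6} \approx -0.16667$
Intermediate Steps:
$J{\left(v \right)} = 25$
$Q{\left(F,f \right)} = 16$ ($Q{\left(F,f \right)} = 4^{2} = 16$)
$p{\left(C \right)} = - \frac{C}{2}$ ($p{\left(C \right)} = C \left(- \frac{1}{2}\right) = - \frac{C}{2}$)
$h{\left(D \right)} = 1 - 2 D$ ($h{\left(D \right)} = \left(- \frac{1}{2}\right) \left(-2\right) + D \left(-2\right) = 1 - 2 D$)
$\frac{1}{h{\left(Q{\left(17,18 \right)} \right)} + J{\left(4 \right)}} = \frac{1}{\left(1 - 32\right) + 25} = \frac{1}{-31 + 25} = \frac{1}{-6} = - \frac{1}{6}$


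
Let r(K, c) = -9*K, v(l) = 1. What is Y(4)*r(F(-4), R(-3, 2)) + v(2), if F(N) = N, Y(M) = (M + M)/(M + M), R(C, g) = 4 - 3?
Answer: 37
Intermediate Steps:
R(C, g) = 1
Y(M) = 1 (Y(M) = (2*M)/((2*M)) = (2*M)*(1/(2*M)) = 1)
Y(4)*r(F(-4), R(-3, 2)) + v(2) = 1*(-9*(-4)) + 1 = 1*36 + 1 = 36 + 1 = 37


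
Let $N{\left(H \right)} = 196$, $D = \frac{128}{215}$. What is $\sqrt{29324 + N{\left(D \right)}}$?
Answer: $12 \sqrt{205} \approx 171.81$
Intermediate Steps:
$D = \frac{128}{215}$ ($D = 128 \cdot \frac{1}{215} = \frac{128}{215} \approx 0.59535$)
$\sqrt{29324 + N{\left(D \right)}} = \sqrt{29324 + 196} = \sqrt{29520} = 12 \sqrt{205}$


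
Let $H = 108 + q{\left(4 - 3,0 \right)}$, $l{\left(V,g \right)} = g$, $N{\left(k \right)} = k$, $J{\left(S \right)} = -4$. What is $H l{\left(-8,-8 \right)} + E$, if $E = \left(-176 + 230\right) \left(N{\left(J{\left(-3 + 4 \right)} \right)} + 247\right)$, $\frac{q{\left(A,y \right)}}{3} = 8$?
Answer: $12066$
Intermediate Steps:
$q{\left(A,y \right)} = 24$ ($q{\left(A,y \right)} = 3 \cdot 8 = 24$)
$E = 13122$ ($E = \left(-176 + 230\right) \left(-4 + 247\right) = 54 \cdot 243 = 13122$)
$H = 132$ ($H = 108 + 24 = 132$)
$H l{\left(-8,-8 \right)} + E = 132 \left(-8\right) + 13122 = -1056 + 13122 = 12066$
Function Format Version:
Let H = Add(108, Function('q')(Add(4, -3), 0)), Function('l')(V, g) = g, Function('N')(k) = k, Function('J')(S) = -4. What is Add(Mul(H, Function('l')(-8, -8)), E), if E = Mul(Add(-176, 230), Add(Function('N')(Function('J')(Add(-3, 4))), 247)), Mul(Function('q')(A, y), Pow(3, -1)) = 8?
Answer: 12066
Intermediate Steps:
Function('q')(A, y) = 24 (Function('q')(A, y) = Mul(3, 8) = 24)
E = 13122 (E = Mul(Add(-176, 230), Add(-4, 247)) = Mul(54, 243) = 13122)
H = 132 (H = Add(108, 24) = 132)
Add(Mul(H, Function('l')(-8, -8)), E) = Add(Mul(132, -8), 13122) = Add(-1056, 13122) = 12066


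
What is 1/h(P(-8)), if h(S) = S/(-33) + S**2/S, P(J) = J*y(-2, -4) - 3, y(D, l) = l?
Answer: 33/928 ≈ 0.035560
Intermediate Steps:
P(J) = -3 - 4*J (P(J) = J*(-4) - 3 = -4*J - 3 = -3 - 4*J)
h(S) = 32*S/33 (h(S) = S*(-1/33) + S = -S/33 + S = 32*S/33)
1/h(P(-8)) = 1/(32*(-3 - 4*(-8))/33) = 1/(32*(-3 + 32)/33) = 1/((32/33)*29) = 1/(928/33) = 33/928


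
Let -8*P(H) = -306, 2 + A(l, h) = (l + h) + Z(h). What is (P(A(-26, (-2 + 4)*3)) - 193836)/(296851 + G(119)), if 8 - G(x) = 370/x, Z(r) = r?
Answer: -92247729/141303404 ≈ -0.65283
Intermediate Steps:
A(l, h) = -2 + l + 2*h (A(l, h) = -2 + ((l + h) + h) = -2 + ((h + l) + h) = -2 + (l + 2*h) = -2 + l + 2*h)
G(x) = 8 - 370/x
P(H) = 153/4 (P(H) = -1/8*(-306) = 153/4)
(P(A(-26, (-2 + 4)*3)) - 193836)/(296851 + G(119)) = (153/4 - 193836)/(296851 + (8 - 370/119)) = -775191/(4*(296851 + (8 - 370*1/119))) = -775191/(4*(296851 + (8 - 370/119))) = -775191/(4*(296851 + 582/119)) = -775191/(4*35325851/119) = -775191/4*119/35325851 = -92247729/141303404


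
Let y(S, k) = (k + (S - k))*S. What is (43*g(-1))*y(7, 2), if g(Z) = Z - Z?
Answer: 0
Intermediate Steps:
g(Z) = 0
y(S, k) = S**2 (y(S, k) = S*S = S**2)
(43*g(-1))*y(7, 2) = (43*0)*7**2 = 0*49 = 0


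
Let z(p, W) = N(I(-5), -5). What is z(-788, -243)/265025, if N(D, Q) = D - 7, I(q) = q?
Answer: -12/265025 ≈ -4.5279e-5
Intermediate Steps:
N(D, Q) = -7 + D
z(p, W) = -12 (z(p, W) = -7 - 5 = -12)
z(-788, -243)/265025 = -12/265025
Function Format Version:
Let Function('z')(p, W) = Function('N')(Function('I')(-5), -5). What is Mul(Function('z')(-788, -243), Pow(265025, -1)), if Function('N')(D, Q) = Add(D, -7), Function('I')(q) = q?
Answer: Rational(-12, 265025) ≈ -4.5279e-5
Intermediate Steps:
Function('N')(D, Q) = Add(-7, D)
Function('z')(p, W) = -12 (Function('z')(p, W) = Add(-7, -5) = -12)
Mul(Function('z')(-788, -243), Pow(265025, -1)) = Mul(-12, Pow(265025, -1)) = Mul(-12, Rational(1, 265025)) = Rational(-12, 265025)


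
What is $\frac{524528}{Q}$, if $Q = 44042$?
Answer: $\frac{262264}{22021} \approx 11.91$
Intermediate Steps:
$\frac{524528}{Q} = \frac{524528}{44042} = 524528 \cdot \frac{1}{44042} = \frac{262264}{22021}$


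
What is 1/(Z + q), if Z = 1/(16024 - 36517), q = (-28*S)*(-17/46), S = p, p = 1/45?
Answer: 102465/23557 ≈ 4.3497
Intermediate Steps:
p = 1/45 ≈ 0.022222
S = 1/45 ≈ 0.022222
q = 238/1035 (q = (-28*1/45)*(-17/46) = -(-476)/(45*46) = -28/45*(-17/46) = 238/1035 ≈ 0.22995)
Z = -1/20493 (Z = 1/(-20493) = -1/20493 ≈ -4.8797e-5)
1/(Z + q) = 1/(-1/20493 + 238/1035) = 1/(23557/102465) = 102465/23557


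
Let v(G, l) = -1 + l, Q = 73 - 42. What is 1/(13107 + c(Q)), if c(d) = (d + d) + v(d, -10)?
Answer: 1/13158 ≈ 7.5999e-5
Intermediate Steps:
Q = 31
c(d) = -11 + 2*d (c(d) = (d + d) + (-1 - 10) = 2*d - 11 = -11 + 2*d)
1/(13107 + c(Q)) = 1/(13107 + (-11 + 2*31)) = 1/(13107 + (-11 + 62)) = 1/(13107 + 51) = 1/13158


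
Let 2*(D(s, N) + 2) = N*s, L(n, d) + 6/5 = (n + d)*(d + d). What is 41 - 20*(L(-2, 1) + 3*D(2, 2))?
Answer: 105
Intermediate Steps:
L(n, d) = -6/5 + 2*d*(d + n) (L(n, d) = -6/5 + (n + d)*(d + d) = -6/5 + (d + n)*(2*d) = -6/5 + 2*d*(d + n))
D(s, N) = -2 + N*s/2 (D(s, N) = -2 + (N*s)/2 = -2 + N*s/2)
41 - 20*(L(-2, 1) + 3*D(2, 2)) = 41 - 20*((-6/5 + 2*1² + 2*1*(-2)) + 3*(-2 + (½)*2*2)) = 41 - 20*((-6/5 + 2*1 - 4) + 3*(-2 + 2)) = 41 - 20*((-6/5 + 2 - 4) + 3*0) = 41 - 20*(-16/5 + 0) = 41 - 20*(-16/5) = 41 + 64 = 105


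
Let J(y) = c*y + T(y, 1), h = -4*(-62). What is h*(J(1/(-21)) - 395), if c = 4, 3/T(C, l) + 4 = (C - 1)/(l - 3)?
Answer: -150573200/1533 ≈ -98221.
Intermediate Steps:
T(C, l) = 3/(-4 + (-1 + C)/(-3 + l)) (T(C, l) = 3/(-4 + (C - 1)/(l - 3)) = 3/(-4 + (-1 + C)/(-3 + l)))
h = 248
J(y) = -6/(7 + y) + 4*y (J(y) = 4*y + 3*(-3 + 1)/(11 + y - 4*1) = 4*y + 3*(-2)/(11 + y - 4) = 4*y + 3*(-2)/(7 + y) = 4*y - 6/(7 + y) = -6/(7 + y) + 4*y)
h*(J(1/(-21)) - 395) = 248*(2*(-3 + 2*(7 + 1/(-21))/(-21))/(7 + 1/(-21)) - 395) = 248*(2*(-3 + 2*(-1/21)*(7 - 1/21))/(7 - 1/21) - 395) = 248*(2*(-3 + 2*(-1/21)*(146/21))/(146/21) - 395) = 248*(2*(21/146)*(-3 - 292/441) - 395) = 248*(2*(21/146)*(-1615/441) - 395) = 248*(-1615/1533 - 395) = 248*(-607150/1533) = -150573200/1533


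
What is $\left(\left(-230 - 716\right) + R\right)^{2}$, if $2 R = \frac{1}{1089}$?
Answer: $\frac{4245194589769}{4743684} \approx 8.9492 \cdot 10^{5}$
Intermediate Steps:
$R = \frac{1}{2178}$ ($R = \frac{1}{2 \cdot 1089} = \frac{1}{2} \cdot \frac{1}{1089} = \frac{1}{2178} \approx 0.00045914$)
$\left(\left(-230 - 716\right) + R\right)^{2} = \left(\left(-230 - 716\right) + \frac{1}{2178}\right)^{2} = \left(-946 + \frac{1}{2178}\right)^{2} = \left(- \frac{2060387}{2178}\right)^{2} = \frac{4245194589769}{4743684}$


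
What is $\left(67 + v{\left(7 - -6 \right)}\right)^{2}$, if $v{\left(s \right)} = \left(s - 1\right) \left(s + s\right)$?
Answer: $143641$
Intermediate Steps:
$v{\left(s \right)} = 2 s \left(-1 + s\right)$ ($v{\left(s \right)} = \left(-1 + s\right) 2 s = 2 s \left(-1 + s\right)$)
$\left(67 + v{\left(7 - -6 \right)}\right)^{2} = \left(67 + 2 \left(7 - -6\right) \left(-1 + \left(7 - -6\right)\right)\right)^{2} = \left(67 + 2 \left(7 + 6\right) \left(-1 + \left(7 + 6\right)\right)\right)^{2} = \left(67 + 2 \cdot 13 \left(-1 + 13\right)\right)^{2} = \left(67 + 2 \cdot 13 \cdot 12\right)^{2} = \left(67 + 312\right)^{2} = 379^{2} = 143641$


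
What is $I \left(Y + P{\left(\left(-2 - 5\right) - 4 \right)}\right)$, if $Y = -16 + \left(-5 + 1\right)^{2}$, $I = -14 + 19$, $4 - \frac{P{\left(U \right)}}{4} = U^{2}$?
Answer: $-2340$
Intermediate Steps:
$P{\left(U \right)} = 16 - 4 U^{2}$
$I = 5$
$Y = 0$ ($Y = -16 + \left(-4\right)^{2} = -16 + 16 = 0$)
$I \left(Y + P{\left(\left(-2 - 5\right) - 4 \right)}\right) = 5 \left(0 + \left(16 - 4 \left(\left(-2 - 5\right) - 4\right)^{2}\right)\right) = 5 \left(0 + \left(16 - 4 \left(-7 - 4\right)^{2}\right)\right) = 5 \left(0 + \left(16 - 4 \left(-11\right)^{2}\right)\right) = 5 \left(0 + \left(16 - 484\right)\right) = 5 \left(0 - 468\right) = 5 \left(-468\right) = -2340$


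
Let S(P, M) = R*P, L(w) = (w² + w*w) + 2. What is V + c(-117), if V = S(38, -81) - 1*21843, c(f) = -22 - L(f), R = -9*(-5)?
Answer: -47535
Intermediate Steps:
R = 45
L(w) = 2 + 2*w² (L(w) = (w² + w²) + 2 = 2*w² + 2 = 2 + 2*w²)
S(P, M) = 45*P
c(f) = -24 - 2*f² (c(f) = -22 - (2 + 2*f²) = -22 + (-2 - 2*f²) = -24 - 2*f²)
V = -20133 (V = 45*38 - 1*21843 = 1710 - 21843 = -20133)
V + c(-117) = -20133 + (-24 - 2*(-117)²) = -20133 + (-24 - 2*13689) = -20133 + (-24 - 27378) = -20133 - 27402 = -47535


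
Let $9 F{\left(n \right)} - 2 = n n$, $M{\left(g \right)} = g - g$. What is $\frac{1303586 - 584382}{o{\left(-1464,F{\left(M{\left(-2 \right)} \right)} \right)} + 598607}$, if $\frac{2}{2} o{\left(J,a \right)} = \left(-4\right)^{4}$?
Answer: $\frac{719204}{598863} \approx 1.2009$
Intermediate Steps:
$M{\left(g \right)} = 0$
$F{\left(n \right)} = \frac{2}{9} + \frac{n^{2}}{9}$ ($F{\left(n \right)} = \frac{2}{9} + \frac{n n}{9} = \frac{2}{9} + \frac{n^{2}}{9}$)
$o{\left(J,a \right)} = 256$ ($o{\left(J,a \right)} = \left(-4\right)^{4} = 256$)
$\frac{1303586 - 584382}{o{\left(-1464,F{\left(M{\left(-2 \right)} \right)} \right)} + 598607} = \frac{1303586 - 584382}{256 + 598607} = \frac{719204}{598863}$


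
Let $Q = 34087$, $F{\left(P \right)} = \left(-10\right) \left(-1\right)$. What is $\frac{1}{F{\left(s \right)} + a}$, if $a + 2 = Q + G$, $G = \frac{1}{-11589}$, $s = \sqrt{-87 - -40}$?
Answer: $\frac{11589}{395126954} \approx 2.933 \cdot 10^{-5}$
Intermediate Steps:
$s = i \sqrt{47}$ ($s = \sqrt{-87 + 40} = \sqrt{-47} = i \sqrt{47} \approx 6.8557 i$)
$F{\left(P \right)} = 10$
$G = - \frac{1}{11589} \approx -8.6289 \cdot 10^{-5}$
$a = \frac{395011064}{11589}$ ($a = -2 + \left(34087 - \frac{1}{11589}\right) = -2 + \frac{395034242}{11589} = \frac{395011064}{11589} \approx 34085.0$)
$\frac{1}{F{\left(s \right)} + a} = \frac{1}{10 + \frac{395011064}{11589}} = \frac{1}{\frac{395126954}{11589}} = \frac{11589}{395126954}$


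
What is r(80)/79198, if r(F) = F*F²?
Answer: 256000/39599 ≈ 6.4648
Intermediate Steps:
r(F) = F³
r(80)/79198 = 80³/79198 = 512000*(1/79198) = 256000/39599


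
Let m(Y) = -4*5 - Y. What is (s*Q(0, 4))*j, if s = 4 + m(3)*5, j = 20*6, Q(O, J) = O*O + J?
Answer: -53280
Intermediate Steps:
Q(O, J) = J + O² (Q(O, J) = O² + J = J + O²)
m(Y) = -20 - Y
j = 120
s = -111 (s = 4 + (-20 - 1*3)*5 = 4 + (-20 - 3)*5 = 4 - 23*5 = 4 - 115 = -111)
(s*Q(0, 4))*j = -111*(4 + 0²)*120 = -111*(4 + 0)*120 = -111*4*120 = -444*120 = -53280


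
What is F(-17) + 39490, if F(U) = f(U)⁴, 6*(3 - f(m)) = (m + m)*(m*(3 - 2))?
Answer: 6149758690/81 ≈ 7.5923e+7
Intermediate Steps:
f(m) = 3 - m²/3 (f(m) = 3 - (m + m)*m*(3 - 2)/6 = 3 - 2*m*m*1/6 = 3 - 2*m*m/6 = 3 - m²/3)
F(U) = (3 - U²/3)⁴
F(-17) + 39490 = (-9 + (-17)²)⁴/81 + 39490 = (-9 + 289)⁴/81 + 39490 = (1/81)*280⁴ + 39490 = (1/81)*6146560000 + 39490 = 6146560000/81 + 39490 = 6149758690/81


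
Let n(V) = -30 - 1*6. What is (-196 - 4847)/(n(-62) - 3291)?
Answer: 1681/1109 ≈ 1.5158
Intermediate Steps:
n(V) = -36 (n(V) = -30 - 6 = -36)
(-196 - 4847)/(n(-62) - 3291) = (-196 - 4847)/(-36 - 3291) = -5043/(-3327) = -5043*(-1/3327) = 1681/1109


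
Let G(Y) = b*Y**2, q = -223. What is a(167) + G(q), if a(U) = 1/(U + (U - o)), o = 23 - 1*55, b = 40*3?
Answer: 2184097681/366 ≈ 5.9675e+6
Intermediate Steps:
b = 120
G(Y) = 120*Y**2
o = -32 (o = 23 - 55 = -32)
a(U) = 1/(32 + 2*U) (a(U) = 1/(U + (U - 1*(-32))) = 1/(U + (U + 32)) = 1/(U + (32 + U)) = 1/(32 + 2*U))
a(167) + G(q) = 1/(2*(16 + 167)) + 120*(-223)**2 = (1/2)/183 + 120*49729 = (1/2)*(1/183) + 5967480 = 1/366 + 5967480 = 2184097681/366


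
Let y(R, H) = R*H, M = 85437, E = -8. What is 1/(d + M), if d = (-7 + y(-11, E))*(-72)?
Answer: 1/79605 ≈ 1.2562e-5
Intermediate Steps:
y(R, H) = H*R
d = -5832 (d = (-7 - 8*(-11))*(-72) = (-7 + 88)*(-72) = 81*(-72) = -5832)
1/(d + M) = 1/(-5832 + 85437) = 1/79605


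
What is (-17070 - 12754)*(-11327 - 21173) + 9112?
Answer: 969289112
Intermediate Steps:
(-17070 - 12754)*(-11327 - 21173) + 9112 = -29824*(-32500) + 9112 = 969280000 + 9112 = 969289112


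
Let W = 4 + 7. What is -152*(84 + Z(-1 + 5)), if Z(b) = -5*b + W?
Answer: -11400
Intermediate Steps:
W = 11
Z(b) = 11 - 5*b (Z(b) = -5*b + 11 = 11 - 5*b)
-152*(84 + Z(-1 + 5)) = -152*(84 + (11 - 5*(-1 + 5))) = -152*(84 + (11 - 5*4)) = -152*(84 + (11 - 20)) = -152*(84 - 9) = -152*75 = -11400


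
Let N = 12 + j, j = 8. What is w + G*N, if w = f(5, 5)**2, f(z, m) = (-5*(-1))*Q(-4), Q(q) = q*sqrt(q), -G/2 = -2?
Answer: -1520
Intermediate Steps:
G = 4 (G = -2*(-2) = 4)
Q(q) = q**(3/2)
f(z, m) = -40*I (f(z, m) = (-5*(-1))*(-4)**(3/2) = 5*(-8*I) = -40*I)
N = 20 (N = 12 + 8 = 20)
w = -1600 (w = (-40*I)**2 = -1600)
w + G*N = -1600 + 4*20 = -1600 + 80 = -1520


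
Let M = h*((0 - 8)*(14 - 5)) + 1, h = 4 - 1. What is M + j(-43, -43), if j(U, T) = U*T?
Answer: 1634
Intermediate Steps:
j(U, T) = T*U
h = 3
M = -215 (M = 3*((0 - 8)*(14 - 5)) + 1 = 3*(-8*9) + 1 = 3*(-72) + 1 = -216 + 1 = -215)
M + j(-43, -43) = -215 - 43*(-43) = -215 + 1849 = 1634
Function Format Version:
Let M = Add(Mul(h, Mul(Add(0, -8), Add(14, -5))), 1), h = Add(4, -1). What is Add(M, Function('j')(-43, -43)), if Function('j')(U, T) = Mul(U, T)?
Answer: 1634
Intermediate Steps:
Function('j')(U, T) = Mul(T, U)
h = 3
M = -215 (M = Add(Mul(3, Mul(Add(0, -8), Add(14, -5))), 1) = Add(Mul(3, Mul(-8, 9)), 1) = Add(Mul(3, -72), 1) = Add(-216, 1) = -215)
Add(M, Function('j')(-43, -43)) = Add(-215, Mul(-43, -43)) = Add(-215, 1849) = 1634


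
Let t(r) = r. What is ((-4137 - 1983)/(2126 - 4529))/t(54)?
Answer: 340/7209 ≈ 0.047163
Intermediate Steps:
((-4137 - 1983)/(2126 - 4529))/t(54) = ((-4137 - 1983)/(2126 - 4529))/54 = -6120/(-2403)*(1/54) = -6120*(-1/2403)*(1/54) = (680/267)*(1/54) = 340/7209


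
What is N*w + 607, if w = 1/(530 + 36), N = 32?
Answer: 171797/283 ≈ 607.06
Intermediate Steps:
w = 1/566 ≈ 0.0017668
N*w + 607 = 32*(1/566) + 607 = 16/283 + 607 = 171797/283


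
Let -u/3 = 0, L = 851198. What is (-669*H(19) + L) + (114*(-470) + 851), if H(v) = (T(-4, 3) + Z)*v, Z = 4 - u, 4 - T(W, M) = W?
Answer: 645937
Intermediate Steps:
u = 0 (u = -3*0 = 0)
T(W, M) = 4 - W
Z = 4 (Z = 4 - 1*0 = 4 + 0 = 4)
H(v) = 12*v (H(v) = ((4 - 1*(-4)) + 4)*v = ((4 + 4) + 4)*v = (8 + 4)*v = 12*v)
(-669*H(19) + L) + (114*(-470) + 851) = (-8028*19 + 851198) + (114*(-470) + 851) = (-669*228 + 851198) + (-53580 + 851) = (-152532 + 851198) - 52729 = 698666 - 52729 = 645937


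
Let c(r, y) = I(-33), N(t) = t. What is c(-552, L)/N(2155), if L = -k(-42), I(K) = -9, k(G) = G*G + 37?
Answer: -9/2155 ≈ -0.0041763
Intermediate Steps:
k(G) = 37 + G² (k(G) = G² + 37 = 37 + G²)
L = -1801 (L = -(37 + (-42)²) = -(37 + 1764) = -1*1801 = -1801)
c(r, y) = -9
c(-552, L)/N(2155) = -9/2155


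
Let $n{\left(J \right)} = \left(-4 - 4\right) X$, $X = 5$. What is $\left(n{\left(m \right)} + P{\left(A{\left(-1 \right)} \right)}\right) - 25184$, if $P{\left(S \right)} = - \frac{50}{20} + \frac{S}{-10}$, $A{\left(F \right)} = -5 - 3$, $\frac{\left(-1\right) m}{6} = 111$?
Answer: $- \frac{252257}{10} \approx -25226.0$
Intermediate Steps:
$m = -666$ ($m = \left(-6\right) 111 = -666$)
$A{\left(F \right)} = -8$
$n{\left(J \right)} = -40$ ($n{\left(J \right)} = \left(-4 - 4\right) 5 = \left(-8\right) 5 = -40$)
$P{\left(S \right)} = - \frac{5}{2} - \frac{S}{10}$ ($P{\left(S \right)} = \left(-50\right) \frac{1}{20} + S \left(- \frac{1}{10}\right) = - \frac{5}{2} - \frac{S}{10}$)
$\left(n{\left(m \right)} + P{\left(A{\left(-1 \right)} \right)}\right) - 25184 = \left(-40 - \frac{17}{10}\right) - 25184 = - \frac{417}{10} - 25184 = - \frac{252257}{10}$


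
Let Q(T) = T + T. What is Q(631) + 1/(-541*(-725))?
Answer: 494987951/392225 ≈ 1262.0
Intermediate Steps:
Q(T) = 2*T
Q(631) + 1/(-541*(-725)) = 2*631 + 1/(-541*(-725)) = 1262 + 1/392225 = 494987951/392225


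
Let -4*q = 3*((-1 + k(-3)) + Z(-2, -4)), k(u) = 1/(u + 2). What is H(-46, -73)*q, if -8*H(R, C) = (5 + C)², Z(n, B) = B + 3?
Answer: -2601/2 ≈ -1300.5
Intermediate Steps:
k(u) = 1/(2 + u)
Z(n, B) = 3 + B
H(R, C) = -(5 + C)²/8
q = 9/4 (q = -3*((-1 + 1/(2 - 3)) + (3 - 4))/4 = -3*((-1 + 1/(-1)) - 1)/4 = -3*((-1 - 1) - 1)/4 = -3*(-2 - 1)/4 = -3*(-3)/4 = -¼*(-9) = 9/4 ≈ 2.2500)
H(-46, -73)*q = -(5 - 73)²/8*(9/4) = -⅛*(-68)²*(9/4) = -⅛*4624*(9/4) = -578*9/4 = -2601/2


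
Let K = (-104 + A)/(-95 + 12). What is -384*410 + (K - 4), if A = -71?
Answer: -13067677/83 ≈ -1.5744e+5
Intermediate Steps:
K = 175/83 (K = (-104 - 71)/(-95 + 12) = -175/(-83) = -175*(-1/83) = 175/83 ≈ 2.1084)
-384*410 + (K - 4) = -384*410 + (175/83 - 4) = -157440 - 157/83 = -13067677/83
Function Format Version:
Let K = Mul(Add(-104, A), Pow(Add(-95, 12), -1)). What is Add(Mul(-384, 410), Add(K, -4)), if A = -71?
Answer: Rational(-13067677, 83) ≈ -1.5744e+5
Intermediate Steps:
K = Rational(175, 83) (K = Mul(Add(-104, -71), Pow(Add(-95, 12), -1)) = Mul(-175, Pow(-83, -1)) = Mul(-175, Rational(-1, 83)) = Rational(175, 83) ≈ 2.1084)
Add(Mul(-384, 410), Add(K, -4)) = Add(Mul(-384, 410), Add(Rational(175, 83), -4)) = Add(-157440, Rational(-157, 83)) = Rational(-13067677, 83)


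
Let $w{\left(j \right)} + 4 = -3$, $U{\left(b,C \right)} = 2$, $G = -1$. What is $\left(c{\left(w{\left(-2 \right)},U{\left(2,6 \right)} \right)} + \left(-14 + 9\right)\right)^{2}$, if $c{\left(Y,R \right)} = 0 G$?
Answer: $25$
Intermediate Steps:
$w{\left(j \right)} = -7$ ($w{\left(j \right)} = -4 - 3 = -7$)
$c{\left(Y,R \right)} = 0$ ($c{\left(Y,R \right)} = 0 \left(-1\right) = 0$)
$\left(c{\left(w{\left(-2 \right)},U{\left(2,6 \right)} \right)} + \left(-14 + 9\right)\right)^{2} = \left(0 + \left(-14 + 9\right)\right)^{2} = \left(0 - 5\right)^{2} = \left(-5\right)^{2} = 25$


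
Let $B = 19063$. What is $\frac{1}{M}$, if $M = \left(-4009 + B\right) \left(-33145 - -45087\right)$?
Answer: $\frac{1}{179774868} \approx 5.5625 \cdot 10^{-9}$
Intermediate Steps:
$M = 179774868$ ($M = \left(-4009 + 19063\right) \left(-33145 - -45087\right) = 15054 \left(-33145 + 45087\right) = 15054 \cdot 11942 = 179774868$)
$\frac{1}{M} = \frac{1}{179774868}$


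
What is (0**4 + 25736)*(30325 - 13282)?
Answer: 438618648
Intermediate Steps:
(0**4 + 25736)*(30325 - 13282) = (0 + 25736)*17043 = 25736*17043 = 438618648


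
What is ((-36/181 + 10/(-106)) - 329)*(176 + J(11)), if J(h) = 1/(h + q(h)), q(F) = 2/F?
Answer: -22806277230/393313 ≈ -57985.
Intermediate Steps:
J(h) = 1/(h + 2/h)
((-36/181 + 10/(-106)) - 329)*(176 + J(11)) = ((-36/181 + 10/(-106)) - 329)*(176 + 11/(2 + 11**2)) = ((-36*1/181 + 10*(-1/106)) - 329)*(176 + 11/(2 + 121)) = ((-36/181 - 5/53) - 329)*(176 + 11/123) = (-2813/9593 - 329)*(176 + 11*(1/123)) = -3158910*(176 + 11/123)/9593 = -3158910/9593*21659/123 = -22806277230/393313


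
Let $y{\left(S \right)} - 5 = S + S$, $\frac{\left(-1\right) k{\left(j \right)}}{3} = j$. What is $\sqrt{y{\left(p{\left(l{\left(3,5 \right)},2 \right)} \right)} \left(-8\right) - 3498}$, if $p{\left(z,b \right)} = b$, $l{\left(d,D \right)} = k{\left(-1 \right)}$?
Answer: $i \sqrt{3570} \approx 59.749 i$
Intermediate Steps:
$k{\left(j \right)} = - 3 j$
$l{\left(d,D \right)} = 3$ ($l{\left(d,D \right)} = \left(-3\right) \left(-1\right) = 3$)
$y{\left(S \right)} = 5 + 2 S$ ($y{\left(S \right)} = 5 + \left(S + S\right) = 5 + 2 S$)
$\sqrt{y{\left(p{\left(l{\left(3,5 \right)},2 \right)} \right)} \left(-8\right) - 3498} = \sqrt{\left(5 + 2 \cdot 2\right) \left(-8\right) - 3498} = \sqrt{\left(5 + 4\right) \left(-8\right) - 3498} = \sqrt{9 \left(-8\right) - 3498} = \sqrt{-72 - 3498} = \sqrt{-3570} = i \sqrt{3570}$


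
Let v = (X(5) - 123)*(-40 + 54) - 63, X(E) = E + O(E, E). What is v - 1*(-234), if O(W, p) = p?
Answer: -1411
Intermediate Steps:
X(E) = 2*E (X(E) = E + E = 2*E)
v = -1645 (v = (2*5 - 123)*(-40 + 54) - 63 = (10 - 123)*14 - 63 = -113*14 - 63 = -1582 - 63 = -1645)
v - 1*(-234) = -1645 - 1*(-234) = -1645 + 234 = -1411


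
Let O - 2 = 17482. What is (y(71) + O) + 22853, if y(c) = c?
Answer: 40408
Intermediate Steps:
O = 17484 (O = 2 + 17482 = 17484)
(y(71) + O) + 22853 = (71 + 17484) + 22853 = 17555 + 22853 = 40408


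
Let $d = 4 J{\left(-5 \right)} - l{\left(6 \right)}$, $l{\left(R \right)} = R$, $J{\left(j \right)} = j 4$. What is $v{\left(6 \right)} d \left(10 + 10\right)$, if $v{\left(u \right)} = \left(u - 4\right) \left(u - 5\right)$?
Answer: $-3440$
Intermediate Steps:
$J{\left(j \right)} = 4 j$
$d = -86$ ($d = 4 \cdot 4 \left(-5\right) - 6 = 4 \left(-20\right) - 6 = -80 - 6 = -86$)
$v{\left(u \right)} = \left(-5 + u\right) \left(-4 + u\right)$ ($v{\left(u \right)} = \left(-4 + u\right) \left(-5 + u\right) = \left(-5 + u\right) \left(-4 + u\right)$)
$v{\left(6 \right)} d \left(10 + 10\right) = \left(20 + 6^{2} - 54\right) \left(-86\right) \left(10 + 10\right) = \left(20 + 36 - 54\right) \left(-86\right) 20 = 2 \left(-86\right) 20 = \left(-172\right) 20 = -3440$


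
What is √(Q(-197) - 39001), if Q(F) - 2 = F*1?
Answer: 2*I*√9799 ≈ 197.98*I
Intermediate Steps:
Q(F) = 2 + F (Q(F) = 2 + F*1 = 2 + F)
√(Q(-197) - 39001) = √((2 - 197) - 39001) = √(-195 - 39001) = √(-39196) = 2*I*√9799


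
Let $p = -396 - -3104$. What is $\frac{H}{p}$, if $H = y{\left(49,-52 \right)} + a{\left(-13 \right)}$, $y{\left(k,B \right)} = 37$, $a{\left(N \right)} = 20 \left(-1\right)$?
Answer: $\frac{17}{2708} \approx 0.0062777$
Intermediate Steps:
$p = 2708$ ($p = -396 + 3104 = 2708$)
$a{\left(N \right)} = -20$
$H = 17$ ($H = 37 - 20 = 17$)
$\frac{H}{p} = \frac{17}{2708}$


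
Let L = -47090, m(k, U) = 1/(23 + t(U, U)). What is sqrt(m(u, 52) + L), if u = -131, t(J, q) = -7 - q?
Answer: I*sqrt(1695241)/6 ≈ 217.0*I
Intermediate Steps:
m(k, U) = 1/(16 - U) (m(k, U) = 1/(23 + (-7 - U)) = 1/(16 - U))
sqrt(m(u, 52) + L) = sqrt(-1/(-16 + 52) - 47090) = sqrt(-1/36 - 47090) = sqrt(-1695241/36) = I*sqrt(1695241)/6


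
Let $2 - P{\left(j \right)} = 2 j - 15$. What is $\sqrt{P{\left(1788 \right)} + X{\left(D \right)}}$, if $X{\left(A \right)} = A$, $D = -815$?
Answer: $27 i \sqrt{6} \approx 66.136 i$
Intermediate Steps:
$P{\left(j \right)} = 17 - 2 j$ ($P{\left(j \right)} = 2 - \left(2 j - 15\right) = 2 - \left(-15 + 2 j\right) = 17 - 2 j$)
$\sqrt{P{\left(1788 \right)} + X{\left(D \right)}} = \sqrt{\left(17 - 3576\right) - 815} = \sqrt{-3559 - 815} = \sqrt{-4374} = 27 i \sqrt{6}$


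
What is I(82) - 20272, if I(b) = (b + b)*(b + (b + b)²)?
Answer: 4404120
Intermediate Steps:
I(b) = 2*b*(b + 4*b²) (I(b) = (2*b)*(b + (2*b)²) = (2*b)*(b + 4*b²) = 2*b*(b + 4*b²))
I(82) - 20272 = 82²*(2 + 8*82) - 20272 = 6724*(2 + 656) - 20272 = 6724*658 - 20272 = 4424392 - 20272 = 4404120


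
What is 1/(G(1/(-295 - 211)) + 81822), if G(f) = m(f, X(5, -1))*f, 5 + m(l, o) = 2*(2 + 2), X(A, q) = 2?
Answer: 506/41401929 ≈ 1.2222e-5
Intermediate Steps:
m(l, o) = 3 (m(l, o) = -5 + 2*(2 + 2) = -5 + 2*4 = -5 + 8 = 3)
G(f) = 3*f
1/(G(1/(-295 - 211)) + 81822) = 1/(3/(-295 - 211) + 81822) = 1/(3/(-506) + 81822) = 1/(3*(-1/506) + 81822) = 1/(-3/506 + 81822) = 1/(41401929/506) = 506/41401929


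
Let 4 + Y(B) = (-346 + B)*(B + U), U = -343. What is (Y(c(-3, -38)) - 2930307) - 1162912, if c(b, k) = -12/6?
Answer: -3973163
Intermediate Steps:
c(b, k) = -2 (c(b, k) = -12*1/6 = -2)
Y(B) = -4 + (-346 + B)*(-343 + B) (Y(B) = -4 + (-346 + B)*(B - 343) = -4 + (-346 + B)*(-343 + B))
(Y(c(-3, -38)) - 2930307) - 1162912 = ((118674 + (-2)**2 - 689*(-2)) - 2930307) - 1162912 = ((118674 + 4 + 1378) - 2930307) - 1162912 = (120056 - 2930307) - 1162912 = -2810251 - 1162912 = -3973163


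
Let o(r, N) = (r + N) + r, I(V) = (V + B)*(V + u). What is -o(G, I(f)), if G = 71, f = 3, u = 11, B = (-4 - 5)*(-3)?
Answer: -562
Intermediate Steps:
B = 27 (B = -9*(-3) = 27)
I(V) = (11 + V)*(27 + V) (I(V) = (V + 27)*(V + 11) = (27 + V)*(11 + V) = (11 + V)*(27 + V))
o(r, N) = N + 2*r (o(r, N) = (N + r) + r = N + 2*r)
-o(G, I(f)) = -((297 + 3**2 + 38*3) + 2*71) = -((297 + 9 + 114) + 142) = -(420 + 142) = -1*562 = -562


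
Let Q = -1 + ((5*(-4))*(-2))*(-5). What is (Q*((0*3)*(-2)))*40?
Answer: 0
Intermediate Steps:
Q = -201 (Q = -1 - 20*(-2)*(-5) = -1 + 40*(-5) = -1 - 200 = -201)
(Q*((0*3)*(-2)))*40 = -201*0*3*(-2)*40 = -0*(-2)*40 = -201*0*40 = 0*40 = 0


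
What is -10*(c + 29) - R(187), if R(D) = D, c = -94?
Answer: 463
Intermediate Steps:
-10*(c + 29) - R(187) = -10*(-94 + 29) - 1*187 = -10*(-65) - 187 = 650 - 187 = 463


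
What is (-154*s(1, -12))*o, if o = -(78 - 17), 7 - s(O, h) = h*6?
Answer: 742126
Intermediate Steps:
s(O, h) = 7 - 6*h (s(O, h) = 7 - h*6 = 7 - 6*h)
o = -61 (o = -1*61 = -61)
(-154*s(1, -12))*o = -154*(7 - 6*(-12))*(-61) = -154*(7 + 72)*(-61) = -154*79*(-61) = -12166*(-61) = 742126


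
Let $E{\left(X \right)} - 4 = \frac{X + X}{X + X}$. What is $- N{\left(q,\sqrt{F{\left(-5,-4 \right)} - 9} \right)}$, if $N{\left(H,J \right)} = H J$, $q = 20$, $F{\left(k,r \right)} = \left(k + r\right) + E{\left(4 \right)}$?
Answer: $- 20 i \sqrt{13} \approx - 72.111 i$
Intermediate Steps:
$E{\left(X \right)} = 5$ ($E{\left(X \right)} = 4 + \frac{X + X}{X + X} = 4 + \frac{2 X}{2 X} = 4 + 2 X \frac{1}{2 X} = 4 + 1 = 5$)
$F{\left(k,r \right)} = 5 + k + r$ ($F{\left(k,r \right)} = \left(k + r\right) + 5 = 5 + k + r$)
$- N{\left(q,\sqrt{F{\left(-5,-4 \right)} - 9} \right)} = - 20 \sqrt{\left(5 - 5 - 4\right) - 9} = - 20 \sqrt{-4 - 9} = - 20 \sqrt{-13} = - 20 i \sqrt{13}$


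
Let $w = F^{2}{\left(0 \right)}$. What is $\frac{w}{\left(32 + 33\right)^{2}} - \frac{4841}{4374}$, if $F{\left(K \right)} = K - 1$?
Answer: $- \frac{20448851}{18480150} \approx -1.1065$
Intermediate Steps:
$F{\left(K \right)} = -1 + K$
$w = 1$ ($w = \left(-1 + 0\right)^{2} = \left(-1\right)^{2} = 1$)
$\frac{w}{\left(32 + 33\right)^{2}} - \frac{4841}{4374} = 1 \frac{1}{\left(32 + 33\right)^{2}} - \frac{4841}{4374} = 1 \frac{1}{65^{2}} - \frac{4841}{4374} = 1 \cdot \frac{1}{4225} - \frac{4841}{4374} = \frac{1}{4225} - \frac{4841}{4374} = - \frac{20448851}{18480150}$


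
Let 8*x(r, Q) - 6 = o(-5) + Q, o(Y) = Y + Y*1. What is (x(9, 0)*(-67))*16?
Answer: 536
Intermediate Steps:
o(Y) = 2*Y (o(Y) = Y + Y = 2*Y)
x(r, Q) = -1/2 + Q/8 (x(r, Q) = 3/4 + (2*(-5) + Q)/8 = 3/4 + (-10 + Q)/8 = 3/4 + (-5/4 + Q/8) = -1/2 + Q/8)
(x(9, 0)*(-67))*16 = ((-1/2 + (1/8)*0)*(-67))*16 = ((-1/2 + 0)*(-67))*16 = -1/2*(-67)*16 = (67/2)*16 = 536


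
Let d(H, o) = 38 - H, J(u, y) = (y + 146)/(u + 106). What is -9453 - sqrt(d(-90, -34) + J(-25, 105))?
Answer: -9453 - sqrt(10619)/9 ≈ -9464.5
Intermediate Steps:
J(u, y) = (146 + y)/(106 + u)
-9453 - sqrt(d(-90, -34) + J(-25, 105)) = -9453 - sqrt((38 - 1*(-90)) + (146 + 105)/(106 - 25)) = -9453 - sqrt((38 + 90) + 251/81) = -9453 - sqrt(128 + (1/81)*251) = -9453 - sqrt(128 + 251/81) = -9453 - sqrt(10619/81) = -9453 - sqrt(10619)/9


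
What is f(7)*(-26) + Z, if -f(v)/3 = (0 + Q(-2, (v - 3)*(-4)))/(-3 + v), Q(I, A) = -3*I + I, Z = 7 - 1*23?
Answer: 62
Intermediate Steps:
Z = -16 (Z = 7 - 23 = -16)
Q(I, A) = -2*I
f(v) = -12/(-3 + v) (f(v) = -3*(0 - 2*(-2))/(-3 + v) = -3*(0 + 4)/(-3 + v) = -12/(-3 + v))
f(7)*(-26) + Z = -12/(-3 + 7)*(-26) - 16 = -12/4*(-26) - 16 = -12*1/4*(-26) - 16 = -3*(-26) - 16 = 78 - 16 = 62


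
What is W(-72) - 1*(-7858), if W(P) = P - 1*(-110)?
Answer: 7896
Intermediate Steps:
W(P) = 110 + P (W(P) = P + 110 = 110 + P)
W(-72) - 1*(-7858) = (110 - 72) - 1*(-7858) = 38 + 7858 = 7896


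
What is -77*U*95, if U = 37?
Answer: -270655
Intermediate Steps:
-77*U*95 = -77*37*95 = -2849*95 = -270655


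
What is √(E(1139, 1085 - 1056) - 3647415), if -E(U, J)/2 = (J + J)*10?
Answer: 5*I*√145943 ≈ 1910.1*I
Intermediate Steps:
E(U, J) = -40*J (E(U, J) = -2*(J + J)*10 = -2*2*J*10 = -40*J)
√(E(1139, 1085 - 1056) - 3647415) = √(-40*(1085 - 1056) - 3647415) = √(-40*29 - 3647415) = √(-1160 - 3647415) = √(-3648575) = 5*I*√145943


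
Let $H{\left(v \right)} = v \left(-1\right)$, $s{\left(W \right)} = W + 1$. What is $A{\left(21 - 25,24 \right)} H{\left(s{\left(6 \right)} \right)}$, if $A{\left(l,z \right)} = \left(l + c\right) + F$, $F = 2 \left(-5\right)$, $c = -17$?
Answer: $217$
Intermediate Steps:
$s{\left(W \right)} = 1 + W$
$F = -10$
$A{\left(l,z \right)} = -27 + l$ ($A{\left(l,z \right)} = \left(l - 17\right) - 10 = \left(-17 + l\right) - 10 = -27 + l$)
$H{\left(v \right)} = - v$
$A{\left(21 - 25,24 \right)} H{\left(s{\left(6 \right)} \right)} = \left(-27 + \left(21 - 25\right)\right) \left(- (1 + 6)\right) = \left(-27 + \left(21 - 25\right)\right) \left(\left(-1\right) 7\right) = \left(-27 - 4\right) \left(-7\right) = \left(-31\right) \left(-7\right) = 217$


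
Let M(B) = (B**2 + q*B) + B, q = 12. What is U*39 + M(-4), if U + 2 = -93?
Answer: -3741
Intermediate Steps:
U = -95 (U = -2 - 93 = -95)
M(B) = B**2 + 13*B (M(B) = (B**2 + 12*B) + B = B**2 + 13*B)
U*39 + M(-4) = -95*39 - 4*(13 - 4) = -3705 - 4*9 = -3705 - 36 = -3741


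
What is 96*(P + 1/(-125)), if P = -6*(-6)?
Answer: 431904/125 ≈ 3455.2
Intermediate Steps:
P = 36
96*(P + 1/(-125)) = 96*(36 + 1/(-125)) = 96*(36 - 1/125) = 96*(4499/125) = 431904/125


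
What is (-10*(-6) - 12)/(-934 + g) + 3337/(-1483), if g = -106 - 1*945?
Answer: -6695129/2943755 ≈ -2.2743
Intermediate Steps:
g = -1051 (g = -106 - 945 = -1051)
(-10*(-6) - 12)/(-934 + g) + 3337/(-1483) = (-10*(-6) - 12)/(-934 - 1051) + 3337/(-1483) = (60 - 12)/(-1985) + 3337*(-1/1483) = 48*(-1/1985) - 3337/1483 = -48/1985 - 3337/1483 = -6695129/2943755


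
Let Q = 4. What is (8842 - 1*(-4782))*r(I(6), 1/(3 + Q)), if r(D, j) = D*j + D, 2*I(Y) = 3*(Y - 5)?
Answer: 163488/7 ≈ 23355.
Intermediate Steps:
I(Y) = -15/2 + 3*Y/2 (I(Y) = (3*(Y - 5))/2 = (3*(-5 + Y))/2 = (-15 + 3*Y)/2 = -15/2 + 3*Y/2)
r(D, j) = D + D*j
(8842 - 1*(-4782))*r(I(6), 1/(3 + Q)) = (8842 - 1*(-4782))*((-15/2 + (3/2)*6)*(1 + 1/(3 + 4))) = (8842 + 4782)*((-15/2 + 9)*(1 + 1/7)) = 13624*(3*(1 + 1/7)/2) = 13624*((3/2)*(8/7)) = 13624*(12/7) = 163488/7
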